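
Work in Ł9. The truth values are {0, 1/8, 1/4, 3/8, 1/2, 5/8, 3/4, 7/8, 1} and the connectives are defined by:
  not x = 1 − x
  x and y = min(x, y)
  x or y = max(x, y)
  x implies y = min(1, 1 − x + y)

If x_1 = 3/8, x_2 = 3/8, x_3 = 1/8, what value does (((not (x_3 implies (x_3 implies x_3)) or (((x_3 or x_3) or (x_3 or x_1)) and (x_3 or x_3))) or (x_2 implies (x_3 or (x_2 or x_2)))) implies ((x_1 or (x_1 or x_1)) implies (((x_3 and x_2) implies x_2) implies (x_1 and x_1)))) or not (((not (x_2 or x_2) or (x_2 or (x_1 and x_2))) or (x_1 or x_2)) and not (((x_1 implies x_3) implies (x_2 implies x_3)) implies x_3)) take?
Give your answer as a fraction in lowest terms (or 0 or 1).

1

x_3 implies x_3 = 1/8 implies 1/8 = 1
x_3 implies (x_3 implies x_3) = 1/8 implies 1 = 1
not (x_3 implies (x_3 implies x_3)) = not 1 = 0
x_3 or x_3 = 1/8 or 1/8 = 1/8
x_3 or x_1 = 1/8 or 3/8 = 3/8
(x_3 or x_3) or (x_3 or x_1) = 1/8 or 3/8 = 3/8
x_3 or x_3 = 1/8 or 1/8 = 1/8
((x_3 or x_3) or (x_3 or x_1)) and (x_3 or x_3) = 3/8 and 1/8 = 1/8
not (x_3 implies (x_3 implies x_3)) or (((x_3 or x_3) or (x_3 or x_1)) and (x_3 or x_3)) = 0 or 1/8 = 1/8
x_2 or x_2 = 3/8 or 3/8 = 3/8
x_3 or (x_2 or x_2) = 1/8 or 3/8 = 3/8
x_2 implies (x_3 or (x_2 or x_2)) = 3/8 implies 3/8 = 1
(not (x_3 implies (x_3 implies x_3)) or (((x_3 or x_3) or (x_3 or x_1)) and (x_3 or x_3))) or (x_2 implies (x_3 or (x_2 or x_2))) = 1/8 or 1 = 1
x_1 or x_1 = 3/8 or 3/8 = 3/8
x_1 or (x_1 or x_1) = 3/8 or 3/8 = 3/8
x_3 and x_2 = 1/8 and 3/8 = 1/8
(x_3 and x_2) implies x_2 = 1/8 implies 3/8 = 1
x_1 and x_1 = 3/8 and 3/8 = 3/8
((x_3 and x_2) implies x_2) implies (x_1 and x_1) = 1 implies 3/8 = 3/8
(x_1 or (x_1 or x_1)) implies (((x_3 and x_2) implies x_2) implies (x_1 and x_1)) = 3/8 implies 3/8 = 1
((not (x_3 implies (x_3 implies x_3)) or (((x_3 or x_3) or (x_3 or x_1)) and (x_3 or x_3))) or (x_2 implies (x_3 or (x_2 or x_2)))) implies ((x_1 or (x_1 or x_1)) implies (((x_3 and x_2) implies x_2) implies (x_1 and x_1))) = 1 implies 1 = 1
x_2 or x_2 = 3/8 or 3/8 = 3/8
not (x_2 or x_2) = not 3/8 = 5/8
x_1 and x_2 = 3/8 and 3/8 = 3/8
x_2 or (x_1 and x_2) = 3/8 or 3/8 = 3/8
not (x_2 or x_2) or (x_2 or (x_1 and x_2)) = 5/8 or 3/8 = 5/8
x_1 or x_2 = 3/8 or 3/8 = 3/8
(not (x_2 or x_2) or (x_2 or (x_1 and x_2))) or (x_1 or x_2) = 5/8 or 3/8 = 5/8
x_1 implies x_3 = 3/8 implies 1/8 = 3/4
x_2 implies x_3 = 3/8 implies 1/8 = 3/4
(x_1 implies x_3) implies (x_2 implies x_3) = 3/4 implies 3/4 = 1
((x_1 implies x_3) implies (x_2 implies x_3)) implies x_3 = 1 implies 1/8 = 1/8
not (((x_1 implies x_3) implies (x_2 implies x_3)) implies x_3) = not 1/8 = 7/8
((not (x_2 or x_2) or (x_2 or (x_1 and x_2))) or (x_1 or x_2)) and not (((x_1 implies x_3) implies (x_2 implies x_3)) implies x_3) = 5/8 and 7/8 = 5/8
not (((not (x_2 or x_2) or (x_2 or (x_1 and x_2))) or (x_1 or x_2)) and not (((x_1 implies x_3) implies (x_2 implies x_3)) implies x_3)) = not 5/8 = 3/8
(((not (x_3 implies (x_3 implies x_3)) or (((x_3 or x_3) or (x_3 or x_1)) and (x_3 or x_3))) or (x_2 implies (x_3 or (x_2 or x_2)))) implies ((x_1 or (x_1 or x_1)) implies (((x_3 and x_2) implies x_2) implies (x_1 and x_1)))) or not (((not (x_2 or x_2) or (x_2 or (x_1 and x_2))) or (x_1 or x_2)) and not (((x_1 implies x_3) implies (x_2 implies x_3)) implies x_3)) = 1 or 3/8 = 1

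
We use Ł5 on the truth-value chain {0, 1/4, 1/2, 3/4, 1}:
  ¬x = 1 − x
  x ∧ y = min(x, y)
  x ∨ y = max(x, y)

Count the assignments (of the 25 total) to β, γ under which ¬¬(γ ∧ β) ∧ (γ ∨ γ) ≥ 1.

value 1: 1 assignment (counts)
value 3/4: 3 assignments
value 1/2: 5 assignments
value 1/4: 7 assignments
value 0: 9 assignments
So 1 of the 25 assignments meets the threshold.

1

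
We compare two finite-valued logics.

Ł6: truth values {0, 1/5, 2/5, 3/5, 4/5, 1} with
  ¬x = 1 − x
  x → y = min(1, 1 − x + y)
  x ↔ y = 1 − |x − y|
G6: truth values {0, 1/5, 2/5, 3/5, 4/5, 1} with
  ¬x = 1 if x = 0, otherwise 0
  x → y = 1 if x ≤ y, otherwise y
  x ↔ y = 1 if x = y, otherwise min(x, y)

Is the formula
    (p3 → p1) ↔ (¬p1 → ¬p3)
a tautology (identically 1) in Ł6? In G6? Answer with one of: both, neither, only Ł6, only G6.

In Ł6: every assignment gives 1 — tautology.
In G6: at p1 = 1/5, p3 = 2/5 the value is 1/5 — not a tautology.

only Ł6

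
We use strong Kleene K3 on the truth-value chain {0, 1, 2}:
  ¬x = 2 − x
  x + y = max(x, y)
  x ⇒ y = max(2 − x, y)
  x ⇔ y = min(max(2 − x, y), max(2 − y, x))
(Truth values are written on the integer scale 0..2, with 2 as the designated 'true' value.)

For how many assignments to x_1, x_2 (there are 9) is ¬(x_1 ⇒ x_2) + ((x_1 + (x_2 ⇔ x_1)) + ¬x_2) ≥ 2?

5

x_1 = 0, x_2 = 0 ↦ 2  ≥
x_1 = 0, x_2 = 1 ↦ 1  <
x_1 = 0, x_2 = 2 ↦ 0  <
x_1 = 1, x_2 = 0 ↦ 2  ≥
x_1 = 1, x_2 = 1 ↦ 1  <
x_1 = 1, x_2 = 2 ↦ 1  <
x_1 = 2, x_2 = 0 ↦ 2  ≥
x_1 = 2, x_2 = 1 ↦ 2  ≥
x_1 = 2, x_2 = 2 ↦ 2  ≥
So 5 of the 9 assignments meet the threshold.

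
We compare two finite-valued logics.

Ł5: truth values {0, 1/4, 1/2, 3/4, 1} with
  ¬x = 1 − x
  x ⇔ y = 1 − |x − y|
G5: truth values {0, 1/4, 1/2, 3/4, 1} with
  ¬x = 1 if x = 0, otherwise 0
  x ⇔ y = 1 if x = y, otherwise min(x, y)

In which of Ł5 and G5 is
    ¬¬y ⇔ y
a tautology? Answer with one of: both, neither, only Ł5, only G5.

In Ł5: every assignment gives 1 — tautology.
In G5: at y = 1/4 the value is 1/4 — not a tautology.

only Ł5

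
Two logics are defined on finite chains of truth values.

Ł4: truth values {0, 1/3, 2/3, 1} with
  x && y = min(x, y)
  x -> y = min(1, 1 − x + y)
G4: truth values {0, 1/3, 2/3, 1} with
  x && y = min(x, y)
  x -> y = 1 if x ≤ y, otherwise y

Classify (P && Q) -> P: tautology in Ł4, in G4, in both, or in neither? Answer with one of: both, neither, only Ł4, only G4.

In Ł4: every assignment gives 1 — tautology.
In G4: every assignment gives 1 — tautology.

both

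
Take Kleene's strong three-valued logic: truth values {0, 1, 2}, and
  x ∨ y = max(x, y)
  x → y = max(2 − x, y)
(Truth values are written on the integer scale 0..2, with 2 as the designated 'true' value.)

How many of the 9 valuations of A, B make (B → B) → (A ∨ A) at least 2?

A = 0, B = 0 ↦ 0  <
A = 0, B = 1 ↦ 1  <
A = 0, B = 2 ↦ 0  <
A = 1, B = 0 ↦ 1  <
A = 1, B = 1 ↦ 1  <
A = 1, B = 2 ↦ 1  <
A = 2, B = 0 ↦ 2  ≥
A = 2, B = 1 ↦ 2  ≥
A = 2, B = 2 ↦ 2  ≥
So 3 of the 9 assignments meet the threshold.

3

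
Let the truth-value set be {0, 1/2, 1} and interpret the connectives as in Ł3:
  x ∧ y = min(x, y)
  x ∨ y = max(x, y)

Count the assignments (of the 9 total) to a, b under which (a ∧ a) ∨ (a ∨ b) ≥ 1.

a = 0, b = 0 ↦ 0  <
a = 0, b = 1/2 ↦ 1/2  <
a = 0, b = 1 ↦ 1  ≥
a = 1/2, b = 0 ↦ 1/2  <
a = 1/2, b = 1/2 ↦ 1/2  <
a = 1/2, b = 1 ↦ 1  ≥
a = 1, b = 0 ↦ 1  ≥
a = 1, b = 1/2 ↦ 1  ≥
a = 1, b = 1 ↦ 1  ≥
So 5 of the 9 assignments meet the threshold.

5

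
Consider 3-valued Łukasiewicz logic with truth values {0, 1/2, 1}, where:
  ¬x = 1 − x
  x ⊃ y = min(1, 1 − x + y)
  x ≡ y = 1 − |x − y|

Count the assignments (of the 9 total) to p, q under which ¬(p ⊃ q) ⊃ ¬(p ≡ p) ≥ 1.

6

p = 0, q = 0 ↦ 1  ≥
p = 0, q = 1/2 ↦ 1  ≥
p = 0, q = 1 ↦ 1  ≥
p = 1/2, q = 0 ↦ 1/2  <
p = 1/2, q = 1/2 ↦ 1  ≥
p = 1/2, q = 1 ↦ 1  ≥
p = 1, q = 0 ↦ 0  <
p = 1, q = 1/2 ↦ 1/2  <
p = 1, q = 1 ↦ 1  ≥
So 6 of the 9 assignments meet the threshold.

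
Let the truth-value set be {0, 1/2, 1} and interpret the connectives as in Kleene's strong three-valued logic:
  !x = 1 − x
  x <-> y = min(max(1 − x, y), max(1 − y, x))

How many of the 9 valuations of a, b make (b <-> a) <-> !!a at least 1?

a = 0, b = 0 ↦ 0  <
a = 0, b = 1/2 ↦ 1/2  <
a = 0, b = 1 ↦ 1  ≥
a = 1/2, b = 0 ↦ 1/2  <
a = 1/2, b = 1/2 ↦ 1/2  <
a = 1/2, b = 1 ↦ 1/2  <
a = 1, b = 0 ↦ 0  <
a = 1, b = 1/2 ↦ 1/2  <
a = 1, b = 1 ↦ 1  ≥
So 2 of the 9 assignments meet the threshold.

2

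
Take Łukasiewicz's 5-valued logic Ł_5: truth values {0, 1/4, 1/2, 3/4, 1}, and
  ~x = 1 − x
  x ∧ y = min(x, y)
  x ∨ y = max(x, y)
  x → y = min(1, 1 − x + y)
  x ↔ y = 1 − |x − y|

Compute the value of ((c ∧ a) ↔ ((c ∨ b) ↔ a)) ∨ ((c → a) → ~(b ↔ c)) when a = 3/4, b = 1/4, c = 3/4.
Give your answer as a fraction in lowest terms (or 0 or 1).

c ∧ a = 3/4 ∧ 3/4 = 3/4
c ∨ b = 3/4 ∨ 1/4 = 3/4
(c ∨ b) ↔ a = 3/4 ↔ 3/4 = 1
(c ∧ a) ↔ ((c ∨ b) ↔ a) = 3/4 ↔ 1 = 3/4
c → a = 3/4 → 3/4 = 1
b ↔ c = 1/4 ↔ 3/4 = 1/2
~(b ↔ c) = ~1/2 = 1/2
(c → a) → ~(b ↔ c) = 1 → 1/2 = 1/2
((c ∧ a) ↔ ((c ∨ b) ↔ a)) ∨ ((c → a) → ~(b ↔ c)) = 3/4 ∨ 1/2 = 3/4

3/4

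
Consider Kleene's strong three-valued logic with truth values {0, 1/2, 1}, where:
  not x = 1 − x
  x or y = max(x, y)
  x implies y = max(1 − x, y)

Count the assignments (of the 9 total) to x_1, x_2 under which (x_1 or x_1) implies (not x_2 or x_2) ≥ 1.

x_1 = 0, x_2 = 0 ↦ 1  ≥
x_1 = 0, x_2 = 1/2 ↦ 1  ≥
x_1 = 0, x_2 = 1 ↦ 1  ≥
x_1 = 1/2, x_2 = 0 ↦ 1  ≥
x_1 = 1/2, x_2 = 1/2 ↦ 1/2  <
x_1 = 1/2, x_2 = 1 ↦ 1  ≥
x_1 = 1, x_2 = 0 ↦ 1  ≥
x_1 = 1, x_2 = 1/2 ↦ 1/2  <
x_1 = 1, x_2 = 1 ↦ 1  ≥
So 7 of the 9 assignments meet the threshold.

7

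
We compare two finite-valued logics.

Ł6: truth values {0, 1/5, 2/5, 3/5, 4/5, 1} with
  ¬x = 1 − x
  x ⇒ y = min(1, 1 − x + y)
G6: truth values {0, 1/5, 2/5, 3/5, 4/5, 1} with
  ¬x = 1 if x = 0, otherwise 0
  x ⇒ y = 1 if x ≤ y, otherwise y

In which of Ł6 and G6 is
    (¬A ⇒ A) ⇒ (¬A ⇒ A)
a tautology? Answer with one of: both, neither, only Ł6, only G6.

both

In Ł6: every assignment gives 1 — tautology.
In G6: every assignment gives 1 — tautology.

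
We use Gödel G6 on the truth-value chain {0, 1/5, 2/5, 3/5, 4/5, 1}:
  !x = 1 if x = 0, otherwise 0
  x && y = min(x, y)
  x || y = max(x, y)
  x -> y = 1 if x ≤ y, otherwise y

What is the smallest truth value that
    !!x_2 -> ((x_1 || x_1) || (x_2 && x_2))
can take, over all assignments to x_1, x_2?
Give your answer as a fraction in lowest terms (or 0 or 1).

1/5

Take x_1 = 0, x_2 = 1/5:
!x_2 = !1/5 = 0
!!x_2 = !0 = 1
x_1 || x_1 = 0 || 0 = 0
x_2 && x_2 = 1/5 && 1/5 = 1/5
(x_1 || x_1) || (x_2 && x_2) = 0 || 1/5 = 1/5
!!x_2 -> ((x_1 || x_1) || (x_2 && x_2)) = 1 -> 1/5 = 1/5
No assignment yields a value below 1/5, so this is the minimum.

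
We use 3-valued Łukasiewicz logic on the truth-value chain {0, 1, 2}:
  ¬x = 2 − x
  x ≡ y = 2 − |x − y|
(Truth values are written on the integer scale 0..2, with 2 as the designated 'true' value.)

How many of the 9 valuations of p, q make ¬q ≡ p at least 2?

3

p = 0, q = 0 ↦ 0  <
p = 0, q = 1 ↦ 1  <
p = 0, q = 2 ↦ 2  ≥
p = 1, q = 0 ↦ 1  <
p = 1, q = 1 ↦ 2  ≥
p = 1, q = 2 ↦ 1  <
p = 2, q = 0 ↦ 2  ≥
p = 2, q = 1 ↦ 1  <
p = 2, q = 2 ↦ 0  <
So 3 of the 9 assignments meet the threshold.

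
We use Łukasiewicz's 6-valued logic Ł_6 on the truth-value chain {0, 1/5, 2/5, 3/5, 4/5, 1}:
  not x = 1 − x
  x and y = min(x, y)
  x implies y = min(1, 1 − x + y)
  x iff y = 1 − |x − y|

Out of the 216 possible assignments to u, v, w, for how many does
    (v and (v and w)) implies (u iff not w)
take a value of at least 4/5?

value 1: 189 assignments (counts)
value 4/5: 12 assignments (counts)
value 3/5: 7 assignments
value 2/5: 5 assignments
value 1/5: 2 assignments
value 0: 1 assignment
So 201 of the 216 assignments meet the threshold.

201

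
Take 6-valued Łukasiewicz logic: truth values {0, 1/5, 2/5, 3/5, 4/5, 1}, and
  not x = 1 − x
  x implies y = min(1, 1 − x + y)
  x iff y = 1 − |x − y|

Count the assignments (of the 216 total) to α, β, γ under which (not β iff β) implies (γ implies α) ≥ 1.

190

value 1: 190 assignments (counts)
value 4/5: 12 assignments
value 3/5: 8 assignments
value 2/5: 4 assignments
value 1/5: 2 assignments
So 190 of the 216 assignments meet the threshold.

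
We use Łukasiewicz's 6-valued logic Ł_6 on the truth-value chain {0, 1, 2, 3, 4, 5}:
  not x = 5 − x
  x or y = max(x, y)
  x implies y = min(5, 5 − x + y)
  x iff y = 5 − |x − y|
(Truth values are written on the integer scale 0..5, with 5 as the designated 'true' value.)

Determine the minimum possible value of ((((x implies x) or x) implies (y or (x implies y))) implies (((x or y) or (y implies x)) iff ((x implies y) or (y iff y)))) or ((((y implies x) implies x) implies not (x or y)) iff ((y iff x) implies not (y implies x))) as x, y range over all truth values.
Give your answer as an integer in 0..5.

4

Take x = 0, y = 1:
x implies x = 0 implies 0 = 5
(x implies x) or x = 5 or 0 = 5
x implies y = 0 implies 1 = 5
y or (x implies y) = 1 or 5 = 5
((x implies x) or x) implies (y or (x implies y)) = 5 implies 5 = 5
x or y = 0 or 1 = 1
y implies x = 1 implies 0 = 4
(x or y) or (y implies x) = 1 or 4 = 4
x implies y = 0 implies 1 = 5
y iff y = 1 iff 1 = 5
(x implies y) or (y iff y) = 5 or 5 = 5
((x or y) or (y implies x)) iff ((x implies y) or (y iff y)) = 4 iff 5 = 4
(((x implies x) or x) implies (y or (x implies y))) implies (((x or y) or (y implies x)) iff ((x implies y) or (y iff y))) = 5 implies 4 = 4
y implies x = 1 implies 0 = 4
(y implies x) implies x = 4 implies 0 = 1
x or y = 0 or 1 = 1
not (x or y) = not 1 = 4
((y implies x) implies x) implies not (x or y) = 1 implies 4 = 5
y iff x = 1 iff 0 = 4
y implies x = 1 implies 0 = 4
not (y implies x) = not 4 = 1
(y iff x) implies not (y implies x) = 4 implies 1 = 2
(((y implies x) implies x) implies not (x or y)) iff ((y iff x) implies not (y implies x)) = 5 iff 2 = 2
((((x implies x) or x) implies (y or (x implies y))) implies (((x or y) or (y implies x)) iff ((x implies y) or (y iff y)))) or ((((y implies x) implies x) implies not (x or y)) iff ((y iff x) implies not (y implies x))) = 4 or 2 = 4
No assignment yields a value below 4, so this is the minimum.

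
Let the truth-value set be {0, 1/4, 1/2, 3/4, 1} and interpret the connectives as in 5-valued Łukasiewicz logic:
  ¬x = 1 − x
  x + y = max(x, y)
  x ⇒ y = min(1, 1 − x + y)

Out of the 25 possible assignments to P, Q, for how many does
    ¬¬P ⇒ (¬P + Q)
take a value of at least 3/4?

value 1: 18 assignments (counts)
value 3/4: 2 assignments (counts)
value 1/2: 3 assignments
value 1/4: 1 assignment
value 0: 1 assignment
So 20 of the 25 assignments meet the threshold.

20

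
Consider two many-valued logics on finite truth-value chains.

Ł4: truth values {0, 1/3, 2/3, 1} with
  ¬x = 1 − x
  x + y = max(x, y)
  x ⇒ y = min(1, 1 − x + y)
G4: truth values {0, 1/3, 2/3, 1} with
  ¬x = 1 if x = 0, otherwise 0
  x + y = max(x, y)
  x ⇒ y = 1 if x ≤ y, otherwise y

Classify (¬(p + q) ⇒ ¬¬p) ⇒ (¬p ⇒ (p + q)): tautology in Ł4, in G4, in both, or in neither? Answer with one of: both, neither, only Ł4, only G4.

In Ł4: every assignment gives 1 — tautology.
In G4: at p = 0, q = 1/3 the value is 1/3 — not a tautology.

only Ł4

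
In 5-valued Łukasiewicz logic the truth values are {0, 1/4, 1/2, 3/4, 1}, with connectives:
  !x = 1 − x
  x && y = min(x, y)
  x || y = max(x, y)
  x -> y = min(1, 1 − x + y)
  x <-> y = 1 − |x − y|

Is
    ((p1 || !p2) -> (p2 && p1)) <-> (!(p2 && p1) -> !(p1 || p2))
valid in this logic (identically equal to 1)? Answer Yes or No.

Counterexample: take p1 = 0, p2 = 0.
!p2 = !0 = 1
p1 || !p2 = 0 || 1 = 1
p2 && p1 = 0 && 0 = 0
(p1 || !p2) -> (p2 && p1) = 1 -> 0 = 0
p2 && p1 = 0 && 0 = 0
!(p2 && p1) = !0 = 1
p1 || p2 = 0 || 0 = 0
!(p1 || p2) = !0 = 1
!(p2 && p1) -> !(p1 || p2) = 1 -> 1 = 1
((p1 || !p2) -> (p2 && p1)) <-> (!(p2 && p1) -> !(p1 || p2)) = 0 <-> 1 = 0
This gives 0 ≠ 1.

No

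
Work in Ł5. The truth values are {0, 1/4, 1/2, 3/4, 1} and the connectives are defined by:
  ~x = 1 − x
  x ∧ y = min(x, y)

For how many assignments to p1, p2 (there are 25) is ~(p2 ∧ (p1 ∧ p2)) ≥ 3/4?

value 1: 9 assignments (counts)
value 3/4: 7 assignments (counts)
value 1/2: 5 assignments
value 1/4: 3 assignments
value 0: 1 assignment
So 16 of the 25 assignments meet the threshold.

16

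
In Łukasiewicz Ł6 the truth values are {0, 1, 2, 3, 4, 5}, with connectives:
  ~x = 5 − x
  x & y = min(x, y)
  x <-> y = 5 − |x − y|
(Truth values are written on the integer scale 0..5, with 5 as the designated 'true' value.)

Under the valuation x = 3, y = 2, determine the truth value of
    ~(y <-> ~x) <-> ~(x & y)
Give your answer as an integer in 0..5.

2

~x = ~3 = 2
y <-> ~x = 2 <-> 2 = 5
~(y <-> ~x) = ~5 = 0
x & y = 3 & 2 = 2
~(x & y) = ~2 = 3
~(y <-> ~x) <-> ~(x & y) = 0 <-> 3 = 2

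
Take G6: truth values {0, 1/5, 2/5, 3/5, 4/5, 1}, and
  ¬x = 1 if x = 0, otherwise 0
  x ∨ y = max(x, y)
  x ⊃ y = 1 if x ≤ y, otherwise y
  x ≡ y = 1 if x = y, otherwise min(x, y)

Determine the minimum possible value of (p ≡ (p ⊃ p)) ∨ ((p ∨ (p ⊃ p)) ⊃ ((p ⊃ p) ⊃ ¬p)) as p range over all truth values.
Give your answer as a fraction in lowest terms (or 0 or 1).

Take p = 1/5:
p ⊃ p = 1/5 ⊃ 1/5 = 1
p ≡ (p ⊃ p) = 1/5 ≡ 1 = 1/5
p ⊃ p = 1/5 ⊃ 1/5 = 1
p ∨ (p ⊃ p) = 1/5 ∨ 1 = 1
p ⊃ p = 1/5 ⊃ 1/5 = 1
¬p = ¬1/5 = 0
(p ⊃ p) ⊃ ¬p = 1 ⊃ 0 = 0
(p ∨ (p ⊃ p)) ⊃ ((p ⊃ p) ⊃ ¬p) = 1 ⊃ 0 = 0
(p ≡ (p ⊃ p)) ∨ ((p ∨ (p ⊃ p)) ⊃ ((p ⊃ p) ⊃ ¬p)) = 1/5 ∨ 0 = 1/5
No assignment yields a value below 1/5, so this is the minimum.

1/5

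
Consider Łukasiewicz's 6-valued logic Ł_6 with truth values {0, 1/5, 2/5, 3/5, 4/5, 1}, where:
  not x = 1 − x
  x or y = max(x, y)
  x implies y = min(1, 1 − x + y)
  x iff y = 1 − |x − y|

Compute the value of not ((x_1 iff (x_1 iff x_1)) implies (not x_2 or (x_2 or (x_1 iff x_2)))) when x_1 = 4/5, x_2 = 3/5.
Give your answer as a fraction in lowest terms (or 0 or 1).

0

x_1 iff x_1 = 4/5 iff 4/5 = 1
x_1 iff (x_1 iff x_1) = 4/5 iff 1 = 4/5
not x_2 = not 3/5 = 2/5
x_1 iff x_2 = 4/5 iff 3/5 = 4/5
x_2 or (x_1 iff x_2) = 3/5 or 4/5 = 4/5
not x_2 or (x_2 or (x_1 iff x_2)) = 2/5 or 4/5 = 4/5
(x_1 iff (x_1 iff x_1)) implies (not x_2 or (x_2 or (x_1 iff x_2))) = 4/5 implies 4/5 = 1
not ((x_1 iff (x_1 iff x_1)) implies (not x_2 or (x_2 or (x_1 iff x_2)))) = not 1 = 0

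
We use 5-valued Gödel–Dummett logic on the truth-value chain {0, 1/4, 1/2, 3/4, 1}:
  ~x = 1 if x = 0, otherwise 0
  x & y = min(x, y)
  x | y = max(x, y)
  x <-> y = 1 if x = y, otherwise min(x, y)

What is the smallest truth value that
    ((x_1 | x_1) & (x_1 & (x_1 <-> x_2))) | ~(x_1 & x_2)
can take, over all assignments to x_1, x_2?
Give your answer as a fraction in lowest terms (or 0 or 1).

1/4

Take x_1 = 1/4, x_2 = 1/4:
x_1 | x_1 = 1/4 | 1/4 = 1/4
x_1 <-> x_2 = 1/4 <-> 1/4 = 1
x_1 & (x_1 <-> x_2) = 1/4 & 1 = 1/4
(x_1 | x_1) & (x_1 & (x_1 <-> x_2)) = 1/4 & 1/4 = 1/4
x_1 & x_2 = 1/4 & 1/4 = 1/4
~(x_1 & x_2) = ~1/4 = 0
((x_1 | x_1) & (x_1 & (x_1 <-> x_2))) | ~(x_1 & x_2) = 1/4 | 0 = 1/4
No assignment yields a value below 1/4, so this is the minimum.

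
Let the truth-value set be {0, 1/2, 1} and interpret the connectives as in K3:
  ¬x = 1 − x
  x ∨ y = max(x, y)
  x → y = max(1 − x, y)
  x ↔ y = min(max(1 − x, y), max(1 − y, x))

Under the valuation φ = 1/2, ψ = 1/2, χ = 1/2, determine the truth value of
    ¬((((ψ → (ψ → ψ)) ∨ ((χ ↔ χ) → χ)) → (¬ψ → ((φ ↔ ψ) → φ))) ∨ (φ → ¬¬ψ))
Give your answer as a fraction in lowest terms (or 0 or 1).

ψ → ψ = 1/2 → 1/2 = 1/2
ψ → (ψ → ψ) = 1/2 → 1/2 = 1/2
χ ↔ χ = 1/2 ↔ 1/2 = 1/2
(χ ↔ χ) → χ = 1/2 → 1/2 = 1/2
(ψ → (ψ → ψ)) ∨ ((χ ↔ χ) → χ) = 1/2 ∨ 1/2 = 1/2
¬ψ = ¬1/2 = 1/2
φ ↔ ψ = 1/2 ↔ 1/2 = 1/2
(φ ↔ ψ) → φ = 1/2 → 1/2 = 1/2
¬ψ → ((φ ↔ ψ) → φ) = 1/2 → 1/2 = 1/2
((ψ → (ψ → ψ)) ∨ ((χ ↔ χ) → χ)) → (¬ψ → ((φ ↔ ψ) → φ)) = 1/2 → 1/2 = 1/2
¬ψ = ¬1/2 = 1/2
¬¬ψ = ¬1/2 = 1/2
φ → ¬¬ψ = 1/2 → 1/2 = 1/2
(((ψ → (ψ → ψ)) ∨ ((χ ↔ χ) → χ)) → (¬ψ → ((φ ↔ ψ) → φ))) ∨ (φ → ¬¬ψ) = 1/2 ∨ 1/2 = 1/2
¬((((ψ → (ψ → ψ)) ∨ ((χ ↔ χ) → χ)) → (¬ψ → ((φ ↔ ψ) → φ))) ∨ (φ → ¬¬ψ)) = ¬1/2 = 1/2

1/2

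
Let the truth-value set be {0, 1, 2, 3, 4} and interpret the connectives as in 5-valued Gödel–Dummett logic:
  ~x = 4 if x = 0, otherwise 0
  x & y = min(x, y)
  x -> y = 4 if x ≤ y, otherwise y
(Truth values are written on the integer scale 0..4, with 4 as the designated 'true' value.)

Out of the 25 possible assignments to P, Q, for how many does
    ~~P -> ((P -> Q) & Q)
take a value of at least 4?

9

value 4: 9 assignments (counts)
value 3: 4 assignments
value 2: 4 assignments
value 1: 4 assignments
value 0: 4 assignments
So 9 of the 25 assignments meet the threshold.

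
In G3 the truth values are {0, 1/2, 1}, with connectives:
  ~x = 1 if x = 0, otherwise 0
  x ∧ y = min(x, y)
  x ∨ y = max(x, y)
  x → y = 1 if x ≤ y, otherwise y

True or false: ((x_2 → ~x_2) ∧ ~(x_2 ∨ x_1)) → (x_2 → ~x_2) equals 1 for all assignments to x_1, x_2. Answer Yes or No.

Yes

x_1 = 0, x_2 = 0 ↦ 1
x_1 = 0, x_2 = 1/2 ↦ 1
x_1 = 0, x_2 = 1 ↦ 1
x_1 = 1/2, x_2 = 0 ↦ 1
x_1 = 1/2, x_2 = 1/2 ↦ 1
x_1 = 1/2, x_2 = 1 ↦ 1
x_1 = 1, x_2 = 0 ↦ 1
x_1 = 1, x_2 = 1/2 ↦ 1
x_1 = 1, x_2 = 1 ↦ 1
Every assignment gives a value ≥ 1.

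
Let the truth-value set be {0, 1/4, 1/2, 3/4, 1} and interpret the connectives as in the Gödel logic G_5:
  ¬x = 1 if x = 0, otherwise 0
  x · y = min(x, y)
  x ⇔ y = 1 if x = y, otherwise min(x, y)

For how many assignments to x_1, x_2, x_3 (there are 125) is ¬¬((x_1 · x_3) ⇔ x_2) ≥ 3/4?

value 1: 73 assignments (counts)
value 0: 52 assignments
So 73 of the 125 assignments meet the threshold.

73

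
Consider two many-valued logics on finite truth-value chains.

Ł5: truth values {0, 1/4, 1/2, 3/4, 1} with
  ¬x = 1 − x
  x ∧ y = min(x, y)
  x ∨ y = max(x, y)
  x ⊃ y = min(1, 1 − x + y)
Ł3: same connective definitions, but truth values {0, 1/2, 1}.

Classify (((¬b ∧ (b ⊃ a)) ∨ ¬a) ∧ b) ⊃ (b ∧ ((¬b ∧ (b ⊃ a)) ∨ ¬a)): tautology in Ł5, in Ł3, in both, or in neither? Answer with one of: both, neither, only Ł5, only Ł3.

In Ł5: every assignment gives 1 — tautology.
In Ł3: every assignment gives 1 — tautology.

both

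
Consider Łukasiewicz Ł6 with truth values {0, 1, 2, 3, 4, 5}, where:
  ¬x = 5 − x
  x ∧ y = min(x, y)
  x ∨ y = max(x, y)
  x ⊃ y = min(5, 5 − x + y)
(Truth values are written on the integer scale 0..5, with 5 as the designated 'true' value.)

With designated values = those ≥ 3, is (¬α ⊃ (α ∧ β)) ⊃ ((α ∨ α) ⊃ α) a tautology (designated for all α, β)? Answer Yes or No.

Yes

At α = 5, β = 1, for instance:
¬α = ¬5 = 0
α ∧ β = 5 ∧ 1 = 1
¬α ⊃ (α ∧ β) = 0 ⊃ 1 = 5
α ∨ α = 5 ∨ 5 = 5
(α ∨ α) ⊃ α = 5 ⊃ 5 = 5
(¬α ⊃ (α ∧ β)) ⊃ ((α ∨ α) ⊃ α) = 5 ⊃ 5 = 5
and checking the remaining 35 assignments likewise gives ≥ 3 in every case.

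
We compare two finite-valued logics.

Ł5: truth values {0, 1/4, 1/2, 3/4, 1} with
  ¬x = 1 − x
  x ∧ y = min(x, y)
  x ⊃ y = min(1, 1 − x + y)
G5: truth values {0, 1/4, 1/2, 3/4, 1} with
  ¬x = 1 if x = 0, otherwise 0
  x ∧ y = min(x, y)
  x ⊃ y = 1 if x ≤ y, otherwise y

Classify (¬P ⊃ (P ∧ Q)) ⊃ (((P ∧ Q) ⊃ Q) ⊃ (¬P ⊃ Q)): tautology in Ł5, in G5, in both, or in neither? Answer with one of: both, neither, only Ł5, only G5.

both

In Ł5: every assignment gives 1 — tautology.
In G5: every assignment gives 1 — tautology.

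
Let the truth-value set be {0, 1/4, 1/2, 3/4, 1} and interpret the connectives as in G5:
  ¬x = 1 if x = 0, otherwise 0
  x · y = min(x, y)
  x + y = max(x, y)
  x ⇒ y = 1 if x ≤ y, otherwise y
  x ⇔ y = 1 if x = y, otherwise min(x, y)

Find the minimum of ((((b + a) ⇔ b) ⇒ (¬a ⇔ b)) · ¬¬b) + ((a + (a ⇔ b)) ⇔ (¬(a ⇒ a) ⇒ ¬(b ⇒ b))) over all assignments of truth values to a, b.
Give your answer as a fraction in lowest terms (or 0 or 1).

Take a = 0, b = 1/4:
b + a = 1/4 + 0 = 1/4
(b + a) ⇔ b = 1/4 ⇔ 1/4 = 1
¬a = ¬0 = 1
¬a ⇔ b = 1 ⇔ 1/4 = 1/4
((b + a) ⇔ b) ⇒ (¬a ⇔ b) = 1 ⇒ 1/4 = 1/4
¬b = ¬1/4 = 0
¬¬b = ¬0 = 1
(((b + a) ⇔ b) ⇒ (¬a ⇔ b)) · ¬¬b = 1/4 · 1 = 1/4
a ⇔ b = 0 ⇔ 1/4 = 0
a + (a ⇔ b) = 0 + 0 = 0
a ⇒ a = 0 ⇒ 0 = 1
¬(a ⇒ a) = ¬1 = 0
b ⇒ b = 1/4 ⇒ 1/4 = 1
¬(b ⇒ b) = ¬1 = 0
¬(a ⇒ a) ⇒ ¬(b ⇒ b) = 0 ⇒ 0 = 1
(a + (a ⇔ b)) ⇔ (¬(a ⇒ a) ⇒ ¬(b ⇒ b)) = 0 ⇔ 1 = 0
((((b + a) ⇔ b) ⇒ (¬a ⇔ b)) · ¬¬b) + ((a + (a ⇔ b)) ⇔ (¬(a ⇒ a) ⇒ ¬(b ⇒ b))) = 1/4 + 0 = 1/4
No assignment yields a value below 1/4, so this is the minimum.

1/4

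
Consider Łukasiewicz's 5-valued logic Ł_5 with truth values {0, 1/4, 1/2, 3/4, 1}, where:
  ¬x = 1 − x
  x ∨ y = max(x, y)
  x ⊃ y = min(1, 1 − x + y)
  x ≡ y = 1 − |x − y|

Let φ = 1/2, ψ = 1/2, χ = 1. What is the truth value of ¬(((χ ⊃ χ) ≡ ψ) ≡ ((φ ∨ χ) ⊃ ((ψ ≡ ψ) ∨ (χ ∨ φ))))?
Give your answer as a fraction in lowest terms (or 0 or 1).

χ ⊃ χ = 1 ⊃ 1 = 1
(χ ⊃ χ) ≡ ψ = 1 ≡ 1/2 = 1/2
φ ∨ χ = 1/2 ∨ 1 = 1
ψ ≡ ψ = 1/2 ≡ 1/2 = 1
χ ∨ φ = 1 ∨ 1/2 = 1
(ψ ≡ ψ) ∨ (χ ∨ φ) = 1 ∨ 1 = 1
(φ ∨ χ) ⊃ ((ψ ≡ ψ) ∨ (χ ∨ φ)) = 1 ⊃ 1 = 1
((χ ⊃ χ) ≡ ψ) ≡ ((φ ∨ χ) ⊃ ((ψ ≡ ψ) ∨ (χ ∨ φ))) = 1/2 ≡ 1 = 1/2
¬(((χ ⊃ χ) ≡ ψ) ≡ ((φ ∨ χ) ⊃ ((ψ ≡ ψ) ∨ (χ ∨ φ)))) = ¬1/2 = 1/2

1/2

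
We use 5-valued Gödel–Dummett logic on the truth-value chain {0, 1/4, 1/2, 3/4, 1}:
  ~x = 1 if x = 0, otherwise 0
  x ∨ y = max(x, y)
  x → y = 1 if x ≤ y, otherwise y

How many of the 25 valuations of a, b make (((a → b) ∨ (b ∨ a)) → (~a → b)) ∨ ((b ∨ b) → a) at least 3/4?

23

value 1: 22 assignments (counts)
value 3/4: 1 assignment (counts)
value 1/2: 1 assignment
value 1/4: 1 assignment
So 23 of the 25 assignments meet the threshold.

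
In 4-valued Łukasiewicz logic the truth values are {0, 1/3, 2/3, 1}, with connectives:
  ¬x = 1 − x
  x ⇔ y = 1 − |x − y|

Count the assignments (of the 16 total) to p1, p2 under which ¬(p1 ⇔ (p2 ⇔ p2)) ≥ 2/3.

8

p1 = 0, p2 = 0 ↦ 1  ≥
p1 = 0, p2 = 1/3 ↦ 1  ≥
p1 = 0, p2 = 2/3 ↦ 1  ≥
p1 = 0, p2 = 1 ↦ 1  ≥
p1 = 1/3, p2 = 0 ↦ 2/3  ≥
p1 = 1/3, p2 = 1/3 ↦ 2/3  ≥
p1 = 1/3, p2 = 2/3 ↦ 2/3  ≥
p1 = 1/3, p2 = 1 ↦ 2/3  ≥
p1 = 2/3, p2 = 0 ↦ 1/3  <
p1 = 2/3, p2 = 1/3 ↦ 1/3  <
p1 = 2/3, p2 = 2/3 ↦ 1/3  <
p1 = 2/3, p2 = 1 ↦ 1/3  <
p1 = 1, p2 = 0 ↦ 0  <
p1 = 1, p2 = 1/3 ↦ 0  <
p1 = 1, p2 = 2/3 ↦ 0  <
p1 = 1, p2 = 1 ↦ 0  <
So 8 of the 16 assignments meet the threshold.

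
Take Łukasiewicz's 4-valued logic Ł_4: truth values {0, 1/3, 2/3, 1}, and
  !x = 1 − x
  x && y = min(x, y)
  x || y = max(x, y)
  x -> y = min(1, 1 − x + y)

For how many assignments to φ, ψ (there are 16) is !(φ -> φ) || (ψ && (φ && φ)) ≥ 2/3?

4

φ = 0, ψ = 0 ↦ 0  <
φ = 0, ψ = 1/3 ↦ 0  <
φ = 0, ψ = 2/3 ↦ 0  <
φ = 0, ψ = 1 ↦ 0  <
φ = 1/3, ψ = 0 ↦ 0  <
φ = 1/3, ψ = 1/3 ↦ 1/3  <
φ = 1/3, ψ = 2/3 ↦ 1/3  <
φ = 1/3, ψ = 1 ↦ 1/3  <
φ = 2/3, ψ = 0 ↦ 0  <
φ = 2/3, ψ = 1/3 ↦ 1/3  <
φ = 2/3, ψ = 2/3 ↦ 2/3  ≥
φ = 2/3, ψ = 1 ↦ 2/3  ≥
φ = 1, ψ = 0 ↦ 0  <
φ = 1, ψ = 1/3 ↦ 1/3  <
φ = 1, ψ = 2/3 ↦ 2/3  ≥
φ = 1, ψ = 1 ↦ 1  ≥
So 4 of the 16 assignments meet the threshold.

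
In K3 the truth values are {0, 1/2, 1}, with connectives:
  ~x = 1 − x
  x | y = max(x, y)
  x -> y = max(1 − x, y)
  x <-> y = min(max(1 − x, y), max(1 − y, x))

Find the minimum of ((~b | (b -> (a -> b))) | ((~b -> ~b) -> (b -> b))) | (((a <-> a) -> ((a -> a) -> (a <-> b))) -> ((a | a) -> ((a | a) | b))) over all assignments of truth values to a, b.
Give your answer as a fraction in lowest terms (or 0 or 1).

Take a = 1/2, b = 1/2:
~b = ~1/2 = 1/2
a -> b = 1/2 -> 1/2 = 1/2
b -> (a -> b) = 1/2 -> 1/2 = 1/2
~b | (b -> (a -> b)) = 1/2 | 1/2 = 1/2
~b = ~1/2 = 1/2
~b = ~1/2 = 1/2
~b -> ~b = 1/2 -> 1/2 = 1/2
b -> b = 1/2 -> 1/2 = 1/2
(~b -> ~b) -> (b -> b) = 1/2 -> 1/2 = 1/2
(~b | (b -> (a -> b))) | ((~b -> ~b) -> (b -> b)) = 1/2 | 1/2 = 1/2
a <-> a = 1/2 <-> 1/2 = 1/2
a -> a = 1/2 -> 1/2 = 1/2
a <-> b = 1/2 <-> 1/2 = 1/2
(a -> a) -> (a <-> b) = 1/2 -> 1/2 = 1/2
(a <-> a) -> ((a -> a) -> (a <-> b)) = 1/2 -> 1/2 = 1/2
a | a = 1/2 | 1/2 = 1/2
a | a = 1/2 | 1/2 = 1/2
(a | a) | b = 1/2 | 1/2 = 1/2
(a | a) -> ((a | a) | b) = 1/2 -> 1/2 = 1/2
((a <-> a) -> ((a -> a) -> (a <-> b))) -> ((a | a) -> ((a | a) | b)) = 1/2 -> 1/2 = 1/2
((~b | (b -> (a -> b))) | ((~b -> ~b) -> (b -> b))) | (((a <-> a) -> ((a -> a) -> (a <-> b))) -> ((a | a) -> ((a | a) | b))) = 1/2 | 1/2 = 1/2
No assignment yields a value below 1/2, so this is the minimum.

1/2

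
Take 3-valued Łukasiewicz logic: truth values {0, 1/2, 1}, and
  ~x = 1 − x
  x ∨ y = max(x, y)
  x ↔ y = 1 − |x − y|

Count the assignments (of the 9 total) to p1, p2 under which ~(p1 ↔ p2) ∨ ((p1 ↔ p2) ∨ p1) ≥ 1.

p1 = 0, p2 = 0 ↦ 1  ≥
p1 = 0, p2 = 1/2 ↦ 1/2  <
p1 = 0, p2 = 1 ↦ 1  ≥
p1 = 1/2, p2 = 0 ↦ 1/2  <
p1 = 1/2, p2 = 1/2 ↦ 1  ≥
p1 = 1/2, p2 = 1 ↦ 1/2  <
p1 = 1, p2 = 0 ↦ 1  ≥
p1 = 1, p2 = 1/2 ↦ 1  ≥
p1 = 1, p2 = 1 ↦ 1  ≥
So 6 of the 9 assignments meet the threshold.

6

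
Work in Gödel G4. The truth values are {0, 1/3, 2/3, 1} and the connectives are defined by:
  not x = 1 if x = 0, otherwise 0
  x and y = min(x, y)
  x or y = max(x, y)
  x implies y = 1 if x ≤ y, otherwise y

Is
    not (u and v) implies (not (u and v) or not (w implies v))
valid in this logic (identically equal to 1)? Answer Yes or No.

At u = 2/3, v = 1/3, w = 1/3, for instance:
u and v = 2/3 and 1/3 = 1/3
not (u and v) = not 1/3 = 0
w implies v = 1/3 implies 1/3 = 1
not (w implies v) = not 1 = 0
not (u and v) or not (w implies v) = 0 or 0 = 0
not (u and v) implies (not (u and v) or not (w implies v)) = 0 implies 0 = 1
and checking the remaining 63 assignments likewise gives ≥ 1 in every case.

Yes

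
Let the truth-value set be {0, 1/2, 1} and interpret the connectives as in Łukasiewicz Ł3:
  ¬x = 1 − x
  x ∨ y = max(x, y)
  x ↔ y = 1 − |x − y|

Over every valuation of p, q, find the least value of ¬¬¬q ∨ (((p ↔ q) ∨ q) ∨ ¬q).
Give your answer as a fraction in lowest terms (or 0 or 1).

1/2

Take p = 0, q = 1/2:
¬q = ¬1/2 = 1/2
¬¬q = ¬1/2 = 1/2
¬¬¬q = ¬1/2 = 1/2
p ↔ q = 0 ↔ 1/2 = 1/2
(p ↔ q) ∨ q = 1/2 ∨ 1/2 = 1/2
¬q = ¬1/2 = 1/2
((p ↔ q) ∨ q) ∨ ¬q = 1/2 ∨ 1/2 = 1/2
¬¬¬q ∨ (((p ↔ q) ∨ q) ∨ ¬q) = 1/2 ∨ 1/2 = 1/2
No assignment yields a value below 1/2, so this is the minimum.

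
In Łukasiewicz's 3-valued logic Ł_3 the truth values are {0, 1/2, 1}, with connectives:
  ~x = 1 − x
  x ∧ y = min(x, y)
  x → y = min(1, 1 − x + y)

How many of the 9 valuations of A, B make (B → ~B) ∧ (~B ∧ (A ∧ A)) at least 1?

A = 0, B = 0 ↦ 0  <
A = 0, B = 1/2 ↦ 0  <
A = 0, B = 1 ↦ 0  <
A = 1/2, B = 0 ↦ 1/2  <
A = 1/2, B = 1/2 ↦ 1/2  <
A = 1/2, B = 1 ↦ 0  <
A = 1, B = 0 ↦ 1  ≥
A = 1, B = 1/2 ↦ 1/2  <
A = 1, B = 1 ↦ 0  <
So 1 of the 9 assignments meets the threshold.

1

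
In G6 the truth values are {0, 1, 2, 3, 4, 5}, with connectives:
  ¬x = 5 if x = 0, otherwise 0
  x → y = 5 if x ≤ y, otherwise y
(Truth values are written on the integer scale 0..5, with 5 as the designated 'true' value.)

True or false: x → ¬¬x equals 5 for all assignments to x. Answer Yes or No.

x = 0 ↦ 5
x = 1 ↦ 5
x = 2 ↦ 5
x = 3 ↦ 5
x = 4 ↦ 5
x = 5 ↦ 5
Every assignment gives a value ≥ 5.

Yes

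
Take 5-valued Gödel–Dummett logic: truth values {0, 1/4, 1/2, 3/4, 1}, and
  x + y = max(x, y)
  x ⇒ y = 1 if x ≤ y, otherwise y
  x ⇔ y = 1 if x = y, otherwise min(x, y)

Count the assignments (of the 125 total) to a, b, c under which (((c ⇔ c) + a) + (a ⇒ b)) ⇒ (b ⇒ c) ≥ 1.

75

value 1: 75 assignments (counts)
value 3/4: 5 assignments
value 1/2: 10 assignments
value 1/4: 15 assignments
value 0: 20 assignments
So 75 of the 125 assignments meet the threshold.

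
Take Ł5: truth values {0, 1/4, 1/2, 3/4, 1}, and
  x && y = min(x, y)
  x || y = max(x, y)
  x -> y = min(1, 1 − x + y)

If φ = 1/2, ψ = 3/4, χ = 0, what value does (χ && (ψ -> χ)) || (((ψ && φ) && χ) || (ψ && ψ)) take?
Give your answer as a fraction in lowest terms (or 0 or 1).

3/4

ψ -> χ = 3/4 -> 0 = 1/4
χ && (ψ -> χ) = 0 && 1/4 = 0
ψ && φ = 3/4 && 1/2 = 1/2
(ψ && φ) && χ = 1/2 && 0 = 0
ψ && ψ = 3/4 && 3/4 = 3/4
((ψ && φ) && χ) || (ψ && ψ) = 0 || 3/4 = 3/4
(χ && (ψ -> χ)) || (((ψ && φ) && χ) || (ψ && ψ)) = 0 || 3/4 = 3/4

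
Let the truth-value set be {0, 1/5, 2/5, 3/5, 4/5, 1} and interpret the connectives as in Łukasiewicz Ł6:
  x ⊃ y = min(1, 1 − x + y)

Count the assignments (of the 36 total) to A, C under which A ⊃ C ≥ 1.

value 1: 21 assignments (counts)
value 4/5: 5 assignments
value 3/5: 4 assignments
value 2/5: 3 assignments
value 1/5: 2 assignments
value 0: 1 assignment
So 21 of the 36 assignments meet the threshold.

21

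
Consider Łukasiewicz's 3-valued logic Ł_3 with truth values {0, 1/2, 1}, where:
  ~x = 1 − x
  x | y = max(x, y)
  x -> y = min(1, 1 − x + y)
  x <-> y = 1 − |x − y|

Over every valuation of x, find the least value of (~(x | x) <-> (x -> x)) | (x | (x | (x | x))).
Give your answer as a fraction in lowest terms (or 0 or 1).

Take x = 1/2:
x | x = 1/2 | 1/2 = 1/2
~(x | x) = ~1/2 = 1/2
x -> x = 1/2 -> 1/2 = 1
~(x | x) <-> (x -> x) = 1/2 <-> 1 = 1/2
x | x = 1/2 | 1/2 = 1/2
x | (x | x) = 1/2 | 1/2 = 1/2
x | (x | (x | x)) = 1/2 | 1/2 = 1/2
(~(x | x) <-> (x -> x)) | (x | (x | (x | x))) = 1/2 | 1/2 = 1/2
No assignment yields a value below 1/2, so this is the minimum.

1/2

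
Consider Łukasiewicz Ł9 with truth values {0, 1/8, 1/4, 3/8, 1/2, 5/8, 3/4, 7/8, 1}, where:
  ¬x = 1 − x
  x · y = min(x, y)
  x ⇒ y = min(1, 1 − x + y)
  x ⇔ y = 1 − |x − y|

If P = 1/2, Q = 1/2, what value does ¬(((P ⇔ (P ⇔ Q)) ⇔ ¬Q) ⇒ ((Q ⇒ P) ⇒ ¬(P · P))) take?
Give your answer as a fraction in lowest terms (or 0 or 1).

P ⇔ Q = 1/2 ⇔ 1/2 = 1
P ⇔ (P ⇔ Q) = 1/2 ⇔ 1 = 1/2
¬Q = ¬1/2 = 1/2
(P ⇔ (P ⇔ Q)) ⇔ ¬Q = 1/2 ⇔ 1/2 = 1
Q ⇒ P = 1/2 ⇒ 1/2 = 1
P · P = 1/2 · 1/2 = 1/2
¬(P · P) = ¬1/2 = 1/2
(Q ⇒ P) ⇒ ¬(P · P) = 1 ⇒ 1/2 = 1/2
((P ⇔ (P ⇔ Q)) ⇔ ¬Q) ⇒ ((Q ⇒ P) ⇒ ¬(P · P)) = 1 ⇒ 1/2 = 1/2
¬(((P ⇔ (P ⇔ Q)) ⇔ ¬Q) ⇒ ((Q ⇒ P) ⇒ ¬(P · P))) = ¬1/2 = 1/2

1/2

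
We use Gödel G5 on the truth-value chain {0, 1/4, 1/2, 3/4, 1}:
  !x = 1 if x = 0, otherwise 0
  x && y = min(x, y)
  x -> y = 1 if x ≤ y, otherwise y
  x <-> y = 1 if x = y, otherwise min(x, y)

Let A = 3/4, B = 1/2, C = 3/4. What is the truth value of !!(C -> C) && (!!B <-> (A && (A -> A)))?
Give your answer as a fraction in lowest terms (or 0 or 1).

3/4

C -> C = 3/4 -> 3/4 = 1
!(C -> C) = !1 = 0
!!(C -> C) = !0 = 1
!B = !1/2 = 0
!!B = !0 = 1
A -> A = 3/4 -> 3/4 = 1
A && (A -> A) = 3/4 && 1 = 3/4
!!B <-> (A && (A -> A)) = 1 <-> 3/4 = 3/4
!!(C -> C) && (!!B <-> (A && (A -> A))) = 1 && 3/4 = 3/4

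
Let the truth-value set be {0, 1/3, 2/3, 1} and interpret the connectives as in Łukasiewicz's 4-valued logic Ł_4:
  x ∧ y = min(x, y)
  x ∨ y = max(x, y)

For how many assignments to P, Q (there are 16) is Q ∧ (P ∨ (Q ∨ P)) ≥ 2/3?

8

P = 0, Q = 0 ↦ 0  <
P = 0, Q = 1/3 ↦ 1/3  <
P = 0, Q = 2/3 ↦ 2/3  ≥
P = 0, Q = 1 ↦ 1  ≥
P = 1/3, Q = 0 ↦ 0  <
P = 1/3, Q = 1/3 ↦ 1/3  <
P = 1/3, Q = 2/3 ↦ 2/3  ≥
P = 1/3, Q = 1 ↦ 1  ≥
P = 2/3, Q = 0 ↦ 0  <
P = 2/3, Q = 1/3 ↦ 1/3  <
P = 2/3, Q = 2/3 ↦ 2/3  ≥
P = 2/3, Q = 1 ↦ 1  ≥
P = 1, Q = 0 ↦ 0  <
P = 1, Q = 1/3 ↦ 1/3  <
P = 1, Q = 2/3 ↦ 2/3  ≥
P = 1, Q = 1 ↦ 1  ≥
So 8 of the 16 assignments meet the threshold.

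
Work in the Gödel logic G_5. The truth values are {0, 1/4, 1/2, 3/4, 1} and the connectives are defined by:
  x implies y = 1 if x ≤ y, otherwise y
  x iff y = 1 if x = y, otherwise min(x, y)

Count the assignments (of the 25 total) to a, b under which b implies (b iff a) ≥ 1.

value 1: 15 assignments (counts)
value 3/4: 1 assignment
value 1/2: 2 assignments
value 1/4: 3 assignments
value 0: 4 assignments
So 15 of the 25 assignments meet the threshold.

15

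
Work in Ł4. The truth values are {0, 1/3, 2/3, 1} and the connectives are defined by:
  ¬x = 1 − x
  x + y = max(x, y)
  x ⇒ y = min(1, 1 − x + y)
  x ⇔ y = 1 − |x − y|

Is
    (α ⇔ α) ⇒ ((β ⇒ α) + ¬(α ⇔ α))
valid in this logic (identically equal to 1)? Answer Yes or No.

No

Counterexample: take α = 0, β = 1/3.
α ⇔ α = 0 ⇔ 0 = 1
β ⇒ α = 1/3 ⇒ 0 = 2/3
α ⇔ α = 0 ⇔ 0 = 1
¬(α ⇔ α) = ¬1 = 0
(β ⇒ α) + ¬(α ⇔ α) = 2/3 + 0 = 2/3
(α ⇔ α) ⇒ ((β ⇒ α) + ¬(α ⇔ α)) = 1 ⇒ 2/3 = 2/3
This gives 2/3 ≠ 1.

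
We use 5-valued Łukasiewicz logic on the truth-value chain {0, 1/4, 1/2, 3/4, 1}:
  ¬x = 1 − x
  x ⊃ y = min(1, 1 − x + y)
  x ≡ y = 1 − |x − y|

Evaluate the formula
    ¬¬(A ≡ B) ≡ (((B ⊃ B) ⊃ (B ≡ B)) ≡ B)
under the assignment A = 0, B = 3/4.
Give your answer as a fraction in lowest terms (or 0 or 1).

1/2

A ≡ B = 0 ≡ 3/4 = 1/4
¬(A ≡ B) = ¬1/4 = 3/4
¬¬(A ≡ B) = ¬3/4 = 1/4
B ⊃ B = 3/4 ⊃ 3/4 = 1
B ≡ B = 3/4 ≡ 3/4 = 1
(B ⊃ B) ⊃ (B ≡ B) = 1 ⊃ 1 = 1
((B ⊃ B) ⊃ (B ≡ B)) ≡ B = 1 ≡ 3/4 = 3/4
¬¬(A ≡ B) ≡ (((B ⊃ B) ⊃ (B ≡ B)) ≡ B) = 1/4 ≡ 3/4 = 1/2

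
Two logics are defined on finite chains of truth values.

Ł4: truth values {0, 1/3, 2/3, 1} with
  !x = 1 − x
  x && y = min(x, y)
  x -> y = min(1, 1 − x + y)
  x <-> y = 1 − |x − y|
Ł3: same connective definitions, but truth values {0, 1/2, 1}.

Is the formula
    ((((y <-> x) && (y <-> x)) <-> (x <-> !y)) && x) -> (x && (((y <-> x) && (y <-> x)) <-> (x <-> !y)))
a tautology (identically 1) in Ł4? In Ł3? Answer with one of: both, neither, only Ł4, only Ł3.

both

In Ł4: every assignment gives 1 — tautology.
In Ł3: every assignment gives 1 — tautology.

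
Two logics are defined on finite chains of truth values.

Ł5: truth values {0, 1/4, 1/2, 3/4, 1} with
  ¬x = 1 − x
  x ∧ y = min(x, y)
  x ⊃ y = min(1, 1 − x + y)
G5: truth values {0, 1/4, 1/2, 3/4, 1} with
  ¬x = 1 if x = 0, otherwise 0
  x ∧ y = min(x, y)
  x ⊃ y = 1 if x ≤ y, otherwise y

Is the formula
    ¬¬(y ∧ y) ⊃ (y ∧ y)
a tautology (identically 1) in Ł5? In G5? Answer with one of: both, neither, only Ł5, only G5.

only Ł5

In Ł5: every assignment gives 1 — tautology.
In G5: at y = 1/4 the value is 1/4 — not a tautology.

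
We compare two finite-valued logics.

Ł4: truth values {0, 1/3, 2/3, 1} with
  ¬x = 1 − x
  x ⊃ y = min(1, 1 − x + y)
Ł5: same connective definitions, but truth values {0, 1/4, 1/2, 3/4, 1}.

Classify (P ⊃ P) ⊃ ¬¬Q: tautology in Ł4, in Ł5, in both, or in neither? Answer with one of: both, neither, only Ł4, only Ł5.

neither

In Ł4: at P = 0, Q = 0 the value is 0 — not a tautology.
In Ł5: at P = 0, Q = 0 the value is 0 — not a tautology.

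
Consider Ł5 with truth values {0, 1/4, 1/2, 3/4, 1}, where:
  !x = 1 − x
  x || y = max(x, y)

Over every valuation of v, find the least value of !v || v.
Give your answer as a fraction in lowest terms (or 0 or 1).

Take v = 1/2:
!v = !1/2 = 1/2
!v || v = 1/2 || 1/2 = 1/2
No assignment yields a value below 1/2, so this is the minimum.

1/2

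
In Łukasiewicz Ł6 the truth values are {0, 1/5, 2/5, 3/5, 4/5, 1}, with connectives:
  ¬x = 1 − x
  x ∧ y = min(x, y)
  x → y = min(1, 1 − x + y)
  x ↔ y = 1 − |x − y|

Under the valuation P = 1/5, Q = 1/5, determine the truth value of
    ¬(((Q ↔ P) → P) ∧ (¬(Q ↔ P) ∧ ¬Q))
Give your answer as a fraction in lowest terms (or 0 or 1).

1

Q ↔ P = 1/5 ↔ 1/5 = 1
(Q ↔ P) → P = 1 → 1/5 = 1/5
Q ↔ P = 1/5 ↔ 1/5 = 1
¬(Q ↔ P) = ¬1 = 0
¬Q = ¬1/5 = 4/5
¬(Q ↔ P) ∧ ¬Q = 0 ∧ 4/5 = 0
((Q ↔ P) → P) ∧ (¬(Q ↔ P) ∧ ¬Q) = 1/5 ∧ 0 = 0
¬(((Q ↔ P) → P) ∧ (¬(Q ↔ P) ∧ ¬Q)) = ¬0 = 1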